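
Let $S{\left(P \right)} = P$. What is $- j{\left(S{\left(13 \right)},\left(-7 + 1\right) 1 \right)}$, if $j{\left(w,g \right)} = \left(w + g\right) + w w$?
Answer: $-176$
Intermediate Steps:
$j{\left(w,g \right)} = g + w + w^{2}$ ($j{\left(w,g \right)} = \left(g + w\right) + w^{2} = g + w + w^{2}$)
$- j{\left(S{\left(13 \right)},\left(-7 + 1\right) 1 \right)} = - (\left(-7 + 1\right) 1 + 13 + 13^{2}) = - (\left(-6\right) 1 + 13 + 169) = - (-6 + 13 + 169) = \left(-1\right) 176 = -176$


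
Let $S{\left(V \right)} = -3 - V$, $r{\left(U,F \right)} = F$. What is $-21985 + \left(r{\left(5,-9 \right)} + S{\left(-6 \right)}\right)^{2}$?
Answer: $-21949$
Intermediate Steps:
$-21985 + \left(r{\left(5,-9 \right)} + S{\left(-6 \right)}\right)^{2} = -21985 + \left(-9 - -3\right)^{2} = -21985 + \left(-9 + \left(-3 + 6\right)\right)^{2} = -21985 + \left(-9 + 3\right)^{2} = -21985 + \left(-6\right)^{2} = -21985 + 36 = -21949$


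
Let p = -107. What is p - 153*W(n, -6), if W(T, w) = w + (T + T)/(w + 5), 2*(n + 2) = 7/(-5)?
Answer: -76/5 ≈ -15.200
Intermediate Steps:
n = -27/10 (n = -2 + (7/(-5))/2 = -2 + (7*(-⅕))/2 = -2 + (½)*(-7/5) = -2 - 7/10 = -27/10 ≈ -2.7000)
W(T, w) = w + 2*T/(5 + w) (W(T, w) = w + (2*T)/(5 + w) = w + 2*T/(5 + w))
p - 153*W(n, -6) = -107 - 153*((-6)² + 2*(-27/10) + 5*(-6))/(5 - 6) = -107 - 153*(36 - 27/5 - 30)/(-1) = -107 - (-153)*3/5 = -107 - 153*(-⅗) = -107 + 459/5 = -76/5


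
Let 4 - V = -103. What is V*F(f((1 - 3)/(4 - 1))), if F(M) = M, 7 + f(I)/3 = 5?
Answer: -642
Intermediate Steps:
V = 107 (V = 4 - 1*(-103) = 4 + 103 = 107)
f(I) = -6 (f(I) = -21 + 3*5 = -21 + 15 = -6)
V*F(f((1 - 3)/(4 - 1))) = 107*(-6) = -642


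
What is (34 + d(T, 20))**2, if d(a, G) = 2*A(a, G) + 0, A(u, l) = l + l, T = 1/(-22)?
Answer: 12996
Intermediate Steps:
T = -1/22 ≈ -0.045455
A(u, l) = 2*l
d(a, G) = 4*G (d(a, G) = 2*(2*G) + 0 = 4*G + 0 = 4*G)
(34 + d(T, 20))**2 = (34 + 4*20)**2 = (34 + 80)**2 = 114**2 = 12996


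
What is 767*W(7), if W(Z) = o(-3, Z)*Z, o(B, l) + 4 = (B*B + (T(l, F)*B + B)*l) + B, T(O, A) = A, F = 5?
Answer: -665756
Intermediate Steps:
o(B, l) = -4 + B + B**2 + 6*B*l (o(B, l) = -4 + ((B*B + (5*B + B)*l) + B) = -4 + ((B**2 + (6*B)*l) + B) = -4 + ((B**2 + 6*B*l) + B) = -4 + (B + B**2 + 6*B*l) = -4 + B + B**2 + 6*B*l)
W(Z) = Z*(2 - 18*Z) (W(Z) = (-4 - 3 + (-3)**2 + 6*(-3)*Z)*Z = (-4 - 3 + 9 - 18*Z)*Z = (2 - 18*Z)*Z = Z*(2 - 18*Z))
767*W(7) = 767*(2*7*(1 - 9*7)) = 767*(2*7*(1 - 63)) = 767*(2*7*(-62)) = 767*(-868) = -665756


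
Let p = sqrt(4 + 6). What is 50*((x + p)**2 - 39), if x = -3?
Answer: -1000 - 300*sqrt(10) ≈ -1948.7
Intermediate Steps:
p = sqrt(10) ≈ 3.1623
50*((x + p)**2 - 39) = 50*((-3 + sqrt(10))**2 - 39) = 50*(-39 + (-3 + sqrt(10))**2) = -1950 + 50*(-3 + sqrt(10))**2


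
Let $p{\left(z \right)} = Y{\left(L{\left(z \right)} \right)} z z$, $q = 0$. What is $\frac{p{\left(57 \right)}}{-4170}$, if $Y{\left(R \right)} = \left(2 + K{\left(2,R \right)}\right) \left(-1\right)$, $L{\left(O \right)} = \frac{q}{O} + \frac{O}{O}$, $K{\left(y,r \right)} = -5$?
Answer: $- \frac{3249}{1390} \approx -2.3374$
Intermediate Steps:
$L{\left(O \right)} = 1$ ($L{\left(O \right)} = \frac{0}{O} + \frac{O}{O} = 0 + 1 = 1$)
$Y{\left(R \right)} = 3$ ($Y{\left(R \right)} = \left(2 - 5\right) \left(-1\right) = \left(-3\right) \left(-1\right) = 3$)
$p{\left(z \right)} = 3 z^{2}$ ($p{\left(z \right)} = 3 z z = 3 z^{2}$)
$\frac{p{\left(57 \right)}}{-4170} = \frac{3 \cdot 57^{2}}{-4170} = 3 \cdot 3249 \left(- \frac{1}{4170}\right) = 9747 \left(- \frac{1}{4170}\right) = - \frac{3249}{1390}$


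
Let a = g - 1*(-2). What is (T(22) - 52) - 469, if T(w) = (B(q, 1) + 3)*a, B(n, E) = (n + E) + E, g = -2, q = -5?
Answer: -521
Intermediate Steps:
B(n, E) = n + 2*E (B(n, E) = (E + n) + E = n + 2*E)
a = 0 (a = -2 - 1*(-2) = -2 + 2 = 0)
T(w) = 0 (T(w) = ((-5 + 2*1) + 3)*0 = ((-5 + 2) + 3)*0 = (-3 + 3)*0 = 0*0 = 0)
(T(22) - 52) - 469 = (0 - 52) - 469 = -52 - 469 = -521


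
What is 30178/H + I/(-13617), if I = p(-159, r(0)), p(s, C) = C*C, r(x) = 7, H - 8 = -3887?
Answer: -15226811/1956309 ≈ -7.7834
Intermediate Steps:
H = -3879 (H = 8 - 3887 = -3879)
p(s, C) = C²
I = 49 (I = 7² = 49)
30178/H + I/(-13617) = 30178/(-3879) + 49/(-13617) = 30178*(-1/3879) + 49*(-1/13617) = -30178/3879 - 49/13617 = -15226811/1956309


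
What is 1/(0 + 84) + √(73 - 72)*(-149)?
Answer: -12515/84 ≈ -148.99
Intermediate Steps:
1/(0 + 84) + √(73 - 72)*(-149) = 1/84 + √1*(-149) = 1/84 + 1*(-149) = 1/84 - 149 = -12515/84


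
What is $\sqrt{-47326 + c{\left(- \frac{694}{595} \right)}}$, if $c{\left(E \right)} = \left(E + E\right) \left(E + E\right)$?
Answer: $\frac{3 i \sqrt{1861406734}}{595} \approx 217.53 i$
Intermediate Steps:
$c{\left(E \right)} = 4 E^{2}$ ($c{\left(E \right)} = 2 E 2 E = 4 E^{2}$)
$\sqrt{-47326 + c{\left(- \frac{694}{595} \right)}} = \sqrt{-47326 + 4 \left(- \frac{694}{595}\right)^{2}} = \sqrt{-47326 + 4 \cdot \frac{481636}{354025}} = \sqrt{-47326 + \frac{1926544}{354025}} = \sqrt{- \frac{16752660606}{354025}} = \frac{3 i \sqrt{1861406734}}{595}$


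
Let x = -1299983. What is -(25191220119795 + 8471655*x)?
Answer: -14178212637930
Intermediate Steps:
-(25191220119795 + 8471655*x) = -8471655/(1/(2973589 - 1299983)) = -8471655/(1/1673606) = -8471655/1/1673606 = -8471655*1673606 = -14178212637930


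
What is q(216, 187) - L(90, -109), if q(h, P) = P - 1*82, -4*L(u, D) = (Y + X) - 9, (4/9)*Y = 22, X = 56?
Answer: 1033/8 ≈ 129.13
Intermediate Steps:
Y = 99/2 (Y = (9/4)*22 = 99/2 ≈ 49.500)
L(u, D) = -193/8 (L(u, D) = -((99/2 + 56) - 9)/4 = -(211/2 - 9)/4 = -1/4*193/2 = -193/8)
q(h, P) = -82 + P (q(h, P) = P - 82 = -82 + P)
q(216, 187) - L(90, -109) = (-82 + 187) - 1*(-193/8) = 105 + 193/8 = 1033/8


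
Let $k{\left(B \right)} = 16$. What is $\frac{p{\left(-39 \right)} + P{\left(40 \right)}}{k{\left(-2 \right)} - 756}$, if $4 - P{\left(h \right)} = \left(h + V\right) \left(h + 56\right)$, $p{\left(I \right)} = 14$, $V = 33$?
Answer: $\frac{699}{74} \approx 9.446$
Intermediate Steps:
$P{\left(h \right)} = 4 - \left(33 + h\right) \left(56 + h\right)$ ($P{\left(h \right)} = 4 - \left(h + 33\right) \left(h + 56\right) = 4 - \left(33 + h\right) \left(56 + h\right)$)
$\frac{p{\left(-39 \right)} + P{\left(40 \right)}}{k{\left(-2 \right)} - 756} = \frac{14 - 7004}{16 - 756} = \frac{14 - 7004}{-740} = \left(14 - 7004\right) \left(- \frac{1}{740}\right) = \left(-6990\right) \left(- \frac{1}{740}\right) = \frac{699}{74}$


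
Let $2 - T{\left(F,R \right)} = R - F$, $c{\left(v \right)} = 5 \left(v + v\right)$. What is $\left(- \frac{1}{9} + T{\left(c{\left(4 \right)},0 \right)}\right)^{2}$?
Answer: $\frac{142129}{81} \approx 1754.7$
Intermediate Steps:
$c{\left(v \right)} = 10 v$ ($c{\left(v \right)} = 5 \cdot 2 v = 10 v$)
$T{\left(F,R \right)} = 2 + F - R$ ($T{\left(F,R \right)} = 2 - \left(R - F\right) = 2 + \left(F - R\right) = 2 + F - R$)
$\left(- \frac{1}{9} + T{\left(c{\left(4 \right)},0 \right)}\right)^{2} = \left(- \frac{1}{9} + \left(2 + 10 \cdot 4 - 0\right)\right)^{2} = \left(\left(-1\right) \frac{1}{9} + \left(2 + 40 + 0\right)\right)^{2} = \left(- \frac{1}{9} + 42\right)^{2} = \left(\frac{377}{9}\right)^{2} = \frac{142129}{81}$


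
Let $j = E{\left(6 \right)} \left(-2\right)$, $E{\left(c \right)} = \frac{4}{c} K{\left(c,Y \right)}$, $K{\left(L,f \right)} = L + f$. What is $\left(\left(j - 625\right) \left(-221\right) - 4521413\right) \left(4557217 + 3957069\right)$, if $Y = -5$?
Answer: $- \frac{111954176328280}{3} \approx -3.7318 \cdot 10^{13}$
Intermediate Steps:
$E{\left(c \right)} = \frac{4 \left(-5 + c\right)}{c}$ ($E{\left(c \right)} = \frac{4}{c} \left(c - 5\right) = \frac{4}{c} \left(-5 + c\right) = \frac{4 \left(-5 + c\right)}{c}$)
$j = - \frac{4}{3}$ ($j = \left(4 - \frac{20}{6}\right) \left(-2\right) = \left(4 - \frac{10}{3}\right) \left(-2\right) = \frac{2}{3} \left(-2\right) = - \frac{4}{3} \approx -1.3333$)
$\left(\left(j - 625\right) \left(-221\right) - 4521413\right) \left(4557217 + 3957069\right) = \left(\left(- \frac{4}{3} - 625\right) \left(-221\right) - 4521413\right) \left(4557217 + 3957069\right) = \left(\left(- \frac{1879}{3}\right) \left(-221\right) - 4521413\right) 8514286 = \left(\frac{415259}{3} - 4521413\right) 8514286 = \left(- \frac{13148980}{3}\right) 8514286 = - \frac{111954176328280}{3}$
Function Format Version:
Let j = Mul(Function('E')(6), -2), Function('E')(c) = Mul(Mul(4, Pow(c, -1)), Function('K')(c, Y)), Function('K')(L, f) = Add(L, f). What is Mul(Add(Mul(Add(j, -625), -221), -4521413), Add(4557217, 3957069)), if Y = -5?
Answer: Rational(-111954176328280, 3) ≈ -3.7318e+13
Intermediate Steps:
Function('E')(c) = Mul(4, Pow(c, -1), Add(-5, c)) (Function('E')(c) = Mul(Mul(4, Pow(c, -1)), Add(c, -5)) = Mul(Mul(4, Pow(c, -1)), Add(-5, c)) = Mul(4, Pow(c, -1), Add(-5, c)))
j = Rational(-4, 3) (j = Mul(Add(4, Mul(-20, Pow(6, -1))), -2) = Mul(Add(4, Mul(-20, Rational(1, 6))), -2) = Mul(Add(4, Rational(-10, 3)), -2) = Mul(Rational(2, 3), -2) = Rational(-4, 3) ≈ -1.3333)
Mul(Add(Mul(Add(j, -625), -221), -4521413), Add(4557217, 3957069)) = Mul(Add(Mul(Add(Rational(-4, 3), -625), -221), -4521413), Add(4557217, 3957069)) = Mul(Add(Mul(Rational(-1879, 3), -221), -4521413), 8514286) = Mul(Add(Rational(415259, 3), -4521413), 8514286) = Mul(Rational(-13148980, 3), 8514286) = Rational(-111954176328280, 3)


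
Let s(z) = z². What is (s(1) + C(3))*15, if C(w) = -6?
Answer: -75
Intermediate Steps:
(s(1) + C(3))*15 = (1² - 6)*15 = (1 - 6)*15 = -5*15 = -75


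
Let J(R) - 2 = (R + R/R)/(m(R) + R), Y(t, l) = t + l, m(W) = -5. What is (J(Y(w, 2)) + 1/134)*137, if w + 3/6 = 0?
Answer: 166181/938 ≈ 177.17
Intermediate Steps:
w = -1/2 (w = -1/2 + 0 = -1/2 ≈ -0.50000)
Y(t, l) = l + t
J(R) = 2 + (1 + R)/(-5 + R) (J(R) = 2 + (R + R/R)/(-5 + R) = 2 + (R + 1)/(-5 + R) = 2 + (1 + R)/(-5 + R))
(J(Y(w, 2)) + 1/134)*137 = (3*(-3 + (2 - 1/2))/(-5 + (2 - 1/2)) + 1/134)*137 = (3*(-3 + 3/2)/(-5 + 3/2) + 1/134)*137 = (3*(-3/2)/(-7/2) + 1/134)*137 = (3*(-2/7)*(-3/2) + 1/134)*137 = (9/7 + 1/134)*137 = (1213/938)*137 = 166181/938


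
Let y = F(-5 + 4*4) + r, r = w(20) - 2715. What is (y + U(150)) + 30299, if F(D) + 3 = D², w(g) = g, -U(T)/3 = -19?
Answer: 27779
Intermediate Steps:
U(T) = 57 (U(T) = -3*(-19) = 57)
F(D) = -3 + D²
r = -2695 (r = 20 - 2715 = -2695)
y = -2577 (y = (-3 + (-5 + 4*4)²) - 2695 = (-3 + (-5 + 16)²) - 2695 = (-3 + 11²) - 2695 = (-3 + 121) - 2695 = 118 - 2695 = -2577)
(y + U(150)) + 30299 = (-2577 + 57) + 30299 = -2520 + 30299 = 27779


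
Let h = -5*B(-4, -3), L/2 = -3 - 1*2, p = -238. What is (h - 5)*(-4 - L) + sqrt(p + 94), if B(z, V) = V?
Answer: 60 + 12*I ≈ 60.0 + 12.0*I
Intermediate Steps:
L = -10 (L = 2*(-3 - 1*2) = 2*(-3 - 2) = 2*(-5) = -10)
h = 15 (h = -5*(-3) = 15)
(h - 5)*(-4 - L) + sqrt(p + 94) = (15 - 5)*(-4 - 1*(-10)) + sqrt(-238 + 94) = 10*(-4 + 10) + sqrt(-144) = 10*6 + 12*I = 60 + 12*I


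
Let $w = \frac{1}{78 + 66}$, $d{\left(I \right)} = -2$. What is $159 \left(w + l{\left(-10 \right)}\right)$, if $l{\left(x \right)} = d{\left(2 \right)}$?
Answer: $- \frac{15211}{48} \approx -316.9$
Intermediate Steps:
$l{\left(x \right)} = -2$
$w = \frac{1}{144} \approx 0.0069444$
$159 \left(w + l{\left(-10 \right)}\right) = 159 \left(\frac{1}{144} - 2\right) = 159 \left(- \frac{287}{144}\right) = - \frac{15211}{48}$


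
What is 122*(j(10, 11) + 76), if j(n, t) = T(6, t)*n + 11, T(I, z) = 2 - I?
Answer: 5734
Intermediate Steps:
j(n, t) = 11 - 4*n (j(n, t) = (2 - 1*6)*n + 11 = (2 - 6)*n + 11 = -4*n + 11 = 11 - 4*n)
122*(j(10, 11) + 76) = 122*((11 - 4*10) + 76) = 122*((11 - 40) + 76) = 122*(-29 + 76) = 122*47 = 5734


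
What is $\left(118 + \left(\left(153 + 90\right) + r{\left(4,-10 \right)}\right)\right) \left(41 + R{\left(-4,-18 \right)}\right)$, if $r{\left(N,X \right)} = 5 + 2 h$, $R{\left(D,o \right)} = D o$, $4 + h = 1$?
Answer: $40680$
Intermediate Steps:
$h = -3$ ($h = -4 + 1 = -3$)
$r{\left(N,X \right)} = -1$ ($r{\left(N,X \right)} = 5 + 2 \left(-3\right) = 5 - 6 = -1$)
$\left(118 + \left(\left(153 + 90\right) + r{\left(4,-10 \right)}\right)\right) \left(41 + R{\left(-4,-18 \right)}\right) = \left(118 + \left(\left(153 + 90\right) - 1\right)\right) \left(41 - -72\right) = \left(118 + \left(243 - 1\right)\right) \left(41 + 72\right) = \left(118 + 242\right) 113 = 360 \cdot 113 = 40680$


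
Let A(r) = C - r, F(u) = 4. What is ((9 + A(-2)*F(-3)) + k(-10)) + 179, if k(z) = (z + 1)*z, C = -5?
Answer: 266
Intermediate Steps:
A(r) = -5 - r
k(z) = z*(1 + z) (k(z) = (1 + z)*z = z*(1 + z))
((9 + A(-2)*F(-3)) + k(-10)) + 179 = ((9 + (-5 - 1*(-2))*4) - 10*(1 - 10)) + 179 = ((9 + (-5 + 2)*4) - 10*(-9)) + 179 = ((9 - 3*4) + 90) + 179 = ((9 - 12) + 90) + 179 = (-3 + 90) + 179 = 87 + 179 = 266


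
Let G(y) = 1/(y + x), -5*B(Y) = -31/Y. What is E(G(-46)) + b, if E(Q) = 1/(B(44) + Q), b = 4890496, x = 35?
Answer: 4890516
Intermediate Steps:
B(Y) = 31/(5*Y) (B(Y) = -(-31)/(5*Y) = 31/(5*Y))
G(y) = 1/(35 + y) (G(y) = 1/(y + 35) = 1/(35 + y))
E(Q) = 1/(31/220 + Q) (E(Q) = 1/((31/5)/44 + Q) = 1/((31/5)*(1/44) + Q) = 1/(31/220 + Q))
E(G(-46)) + b = 220/(31 + 220/(35 - 46)) + 4890496 = 220/(31 + 220/(-11)) + 4890496 = 220/(31 + 220*(-1/11)) + 4890496 = 220/(31 - 20) + 4890496 = 220/11 + 4890496 = 220*(1/11) + 4890496 = 20 + 4890496 = 4890516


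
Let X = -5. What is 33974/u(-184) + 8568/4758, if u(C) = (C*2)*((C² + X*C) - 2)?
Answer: 9123467357/5073943888 ≈ 1.7981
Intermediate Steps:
u(C) = 2*C*(-2 + C² - 5*C) (u(C) = (C*2)*((C² - 5*C) - 2) = (2*C)*(-2 + C² - 5*C) = 2*C*(-2 + C² - 5*C))
33974/u(-184) + 8568/4758 = 33974/((2*(-184)*(-2 + (-184)² - 5*(-184)))) + 8568/4758 = 33974/((2*(-184)*(-2 + 33856 + 920))) + 8568*(1/4758) = 33974/((2*(-184)*34774)) + 1428/793 = 33974/(-12796832) + 1428/793 = 33974*(-1/12796832) + 1428/793 = -16987/6398416 + 1428/793 = 9123467357/5073943888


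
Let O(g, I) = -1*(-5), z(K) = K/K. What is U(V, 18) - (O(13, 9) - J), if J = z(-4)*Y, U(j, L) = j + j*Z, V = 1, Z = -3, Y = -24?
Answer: -31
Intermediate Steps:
z(K) = 1
O(g, I) = 5
U(j, L) = -2*j (U(j, L) = j + j*(-3) = j - 3*j = -2*j)
J = -24 (J = 1*(-24) = -24)
U(V, 18) - (O(13, 9) - J) = -2*1 - (5 - 1*(-24)) = -2 - (5 + 24) = -2 - 1*29 = -2 - 29 = -31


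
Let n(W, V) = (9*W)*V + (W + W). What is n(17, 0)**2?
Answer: 1156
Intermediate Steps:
n(W, V) = 2*W + 9*V*W (n(W, V) = 9*V*W + 2*W = 2*W + 9*V*W)
n(17, 0)**2 = (17*(2 + 9*0))**2 = (17*(2 + 0))**2 = (17*2)**2 = 34**2 = 1156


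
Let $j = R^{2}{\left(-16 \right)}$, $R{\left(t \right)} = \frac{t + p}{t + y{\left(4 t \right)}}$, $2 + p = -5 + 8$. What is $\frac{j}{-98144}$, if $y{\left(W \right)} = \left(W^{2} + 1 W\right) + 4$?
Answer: $- \frac{1}{7049094656} \approx -1.4186 \cdot 10^{-10}$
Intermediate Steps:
$y{\left(W \right)} = 4 + W + W^{2}$ ($y{\left(W \right)} = \left(W^{2} + W\right) + 4 = \left(W + W^{2}\right) + 4 = 4 + W + W^{2}$)
$p = 1$ ($p = -2 + \left(-5 + 8\right) = -2 + 3 = 1$)
$R{\left(t \right)} = \frac{1 + t}{4 + 5 t + 16 t^{2}}$ ($R{\left(t \right)} = \frac{t + 1}{t + \left(4 + 4 t + \left(4 t\right)^{2}\right)} = \frac{1 + t}{t + \left(4 + 4 t + 16 t^{2}\right)} = \frac{1 + t}{4 + 5 t + 16 t^{2}}$)
$j = \frac{1}{71824}$ ($j = \left(\frac{1 - 16}{4 + 5 \left(-16\right) + 16 \left(-16\right)^{2}}\right)^{2} = \left(\frac{1}{4 - 80 + 16 \cdot 256} \left(-15\right)\right)^{2} = \left(\frac{1}{4 - 80 + 4096} \left(-15\right)\right)^{2} = \left(\frac{1}{4020} \left(-15\right)\right)^{2} = \left(- \frac{1}{268}\right)^{2} = \frac{1}{71824} \approx 1.3923 \cdot 10^{-5}$)
$\frac{j}{-98144} = \frac{1}{71824 \left(-98144\right)} = \frac{1}{71824} \left(- \frac{1}{98144}\right) = - \frac{1}{7049094656}$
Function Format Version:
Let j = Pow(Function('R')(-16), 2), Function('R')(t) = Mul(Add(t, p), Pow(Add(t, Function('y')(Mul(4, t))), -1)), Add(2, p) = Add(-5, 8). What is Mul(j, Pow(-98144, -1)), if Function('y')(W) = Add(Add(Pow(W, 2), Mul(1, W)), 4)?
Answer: Rational(-1, 7049094656) ≈ -1.4186e-10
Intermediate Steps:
Function('y')(W) = Add(4, W, Pow(W, 2)) (Function('y')(W) = Add(Add(Pow(W, 2), W), 4) = Add(Add(W, Pow(W, 2)), 4) = Add(4, W, Pow(W, 2)))
p = 1 (p = Add(-2, Add(-5, 8)) = Add(-2, 3) = 1)
Function('R')(t) = Mul(Pow(Add(4, Mul(5, t), Mul(16, Pow(t, 2))), -1), Add(1, t)) (Function('R')(t) = Mul(Add(t, 1), Pow(Add(t, Add(4, Mul(4, t), Pow(Mul(4, t), 2))), -1)) = Mul(Add(1, t), Pow(Add(t, Add(4, Mul(4, t), Mul(16, Pow(t, 2)))), -1)) = Mul(Add(1, t), Pow(Add(4, Mul(5, t), Mul(16, Pow(t, 2))), -1)) = Mul(Pow(Add(4, Mul(5, t), Mul(16, Pow(t, 2))), -1), Add(1, t)))
j = Rational(1, 71824) (j = Pow(Mul(Pow(Add(4, Mul(5, -16), Mul(16, Pow(-16, 2))), -1), Add(1, -16)), 2) = Pow(Mul(Pow(Add(4, -80, Mul(16, 256)), -1), -15), 2) = Pow(Mul(Pow(Add(4, -80, 4096), -1), -15), 2) = Pow(Mul(Pow(4020, -1), -15), 2) = Pow(Mul(Rational(1, 4020), -15), 2) = Pow(Rational(-1, 268), 2) = Rational(1, 71824) ≈ 1.3923e-5)
Mul(j, Pow(-98144, -1)) = Mul(Rational(1, 71824), Pow(-98144, -1)) = Mul(Rational(1, 71824), Rational(-1, 98144)) = Rational(-1, 7049094656)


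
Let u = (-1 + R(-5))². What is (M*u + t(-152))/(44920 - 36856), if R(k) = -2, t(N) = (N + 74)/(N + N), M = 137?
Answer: 62485/408576 ≈ 0.15293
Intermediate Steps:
t(N) = (74 + N)/(2*N) (t(N) = (74 + N)/((2*N)) = (74 + N)*(1/(2*N)) = (74 + N)/(2*N))
u = 9 (u = (-1 - 2)² = (-3)² = 9)
(M*u + t(-152))/(44920 - 36856) = (137*9 + (½)*(74 - 152)/(-152))/(44920 - 36856) = (1233 + (½)*(-1/152)*(-78))/8064 = (1233 + 39/152)*(1/8064) = (187455/152)*(1/8064) = 62485/408576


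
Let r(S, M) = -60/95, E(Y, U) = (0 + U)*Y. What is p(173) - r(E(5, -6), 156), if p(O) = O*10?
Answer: 32882/19 ≈ 1730.6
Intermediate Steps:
p(O) = 10*O
E(Y, U) = U*Y
r(S, M) = -12/19 (r(S, M) = -60*1/95 = -12/19)
p(173) - r(E(5, -6), 156) = 10*173 - 1*(-12/19) = 1730 + 12/19 = 32882/19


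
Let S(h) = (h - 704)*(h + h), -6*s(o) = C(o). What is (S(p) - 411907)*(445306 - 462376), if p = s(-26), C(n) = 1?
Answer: 21081737345/3 ≈ 7.0272e+9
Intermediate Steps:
s(o) = -⅙ (s(o) = -⅙*1 = -⅙)
p = -⅙ ≈ -0.16667
S(h) = 2*h*(-704 + h) (S(h) = (-704 + h)*(2*h) = 2*h*(-704 + h))
(S(p) - 411907)*(445306 - 462376) = (2*(-⅙)*(-704 - ⅙) - 411907)*(445306 - 462376) = (2*(-⅙)*(-4225/6) - 411907)*(-17070) = (4225/18 - 411907)*(-17070) = -7410101/18*(-17070) = 21081737345/3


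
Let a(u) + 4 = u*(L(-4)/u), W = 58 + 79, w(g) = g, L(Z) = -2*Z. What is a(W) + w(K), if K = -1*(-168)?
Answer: 172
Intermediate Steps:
K = 168
W = 137
a(u) = 4 (a(u) = -4 + u*((-2*(-4))/u) = -4 + u*(8/u) = -4 + 8 = 4)
a(W) + w(K) = 4 + 168 = 172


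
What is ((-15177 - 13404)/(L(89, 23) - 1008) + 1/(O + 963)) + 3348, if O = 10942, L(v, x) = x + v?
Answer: 5150424563/1523840 ≈ 3379.9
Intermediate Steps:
L(v, x) = v + x
((-15177 - 13404)/(L(89, 23) - 1008) + 1/(O + 963)) + 3348 = ((-15177 - 13404)/((89 + 23) - 1008) + 1/(10942 + 963)) + 3348 = (-28581/(112 - 1008) + 1/11905) + 3348 = (-28581/(-896) + 1/11905) + 3348 = (-28581*(-1/896) + 1/11905) + 3348 = (4083/128 + 1/11905) + 3348 = 48608243/1523840 + 3348 = 5150424563/1523840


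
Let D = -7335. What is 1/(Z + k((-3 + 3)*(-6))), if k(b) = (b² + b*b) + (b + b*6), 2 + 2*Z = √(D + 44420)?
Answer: 4/37081 + 2*√37085/37081 ≈ 0.010495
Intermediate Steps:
Z = -1 + √37085/2 (Z = -1 + √(-7335 + 44420)/2 = -1 + √37085/2 ≈ 95.287)
k(b) = 2*b² + 7*b (k(b) = (b² + b²) + (b + 6*b) = 2*b² + 7*b)
1/(Z + k((-3 + 3)*(-6))) = 1/((-1 + √37085/2) + ((-3 + 3)*(-6))*(7 + 2*((-3 + 3)*(-6)))) = 1/((-1 + √37085/2) + (0*(-6))*(7 + 2*(0*(-6)))) = 1/((-1 + √37085/2) + 0*(7 + 2*0)) = 1/((-1 + √37085/2) + 0*(7 + 0)) = 1/((-1 + √37085/2) + 0*7) = 1/((-1 + √37085/2) + 0) = 1/(-1 + √37085/2)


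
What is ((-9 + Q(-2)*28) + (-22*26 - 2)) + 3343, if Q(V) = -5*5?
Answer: 2060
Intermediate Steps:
Q(V) = -25
((-9 + Q(-2)*28) + (-22*26 - 2)) + 3343 = ((-9 - 25*28) + (-22*26 - 2)) + 3343 = ((-9 - 700) + (-572 - 2)) + 3343 = (-709 - 574) + 3343 = -1283 + 3343 = 2060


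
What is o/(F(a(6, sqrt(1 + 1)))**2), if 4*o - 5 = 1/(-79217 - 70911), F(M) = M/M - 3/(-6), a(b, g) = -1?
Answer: 250213/450384 ≈ 0.55555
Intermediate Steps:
F(M) = 3/2 (F(M) = 1 - 3*(-1/6) = 1 + 1/2 = 3/2)
o = 750639/600512 (o = 5/4 + 1/(4*(-79217 - 70911)) = 5/4 + (1/4)/(-150128) = 5/4 + (1/4)*(-1/150128) = 5/4 - 1/600512 = 750639/600512 ≈ 1.2500)
o/(F(a(6, sqrt(1 + 1)))**2) = 750639/(600512*((3/2)**2)) = 750639/(600512*(9/4)) = (750639/600512)*(4/9) = 250213/450384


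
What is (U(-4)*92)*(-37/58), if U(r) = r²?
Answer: -27232/29 ≈ -939.03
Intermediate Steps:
(U(-4)*92)*(-37/58) = ((-4)²*92)*(-37/58) = (16*92)*(-37*1/58) = 1472*(-37/58) = -27232/29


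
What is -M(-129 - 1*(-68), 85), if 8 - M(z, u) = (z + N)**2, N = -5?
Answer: 4348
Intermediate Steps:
M(z, u) = 8 - (-5 + z)**2 (M(z, u) = 8 - (z - 5)**2 = 8 - (-5 + z)**2)
-M(-129 - 1*(-68), 85) = -(8 - (-5 + (-129 - 1*(-68)))**2) = -(8 - (-5 + (-129 + 68))**2) = -(8 - (-5 - 61)**2) = -(8 - 1*(-66)**2) = -(8 - 1*4356) = -(8 - 4356) = -1*(-4348) = 4348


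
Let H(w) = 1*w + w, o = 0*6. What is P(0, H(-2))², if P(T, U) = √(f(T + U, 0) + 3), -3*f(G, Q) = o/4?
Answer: 3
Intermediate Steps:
o = 0
H(w) = 2*w (H(w) = w + w = 2*w)
f(G, Q) = 0 (f(G, Q) = -0/4 = -⅓*0 = 0)
P(T, U) = √3 (P(T, U) = √(0 + 3) = √3)
P(0, H(-2))² = (√3)² = 3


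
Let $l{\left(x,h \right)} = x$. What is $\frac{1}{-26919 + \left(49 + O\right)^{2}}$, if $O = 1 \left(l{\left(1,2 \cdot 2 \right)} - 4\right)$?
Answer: $- \frac{1}{24803} \approx -4.0318 \cdot 10^{-5}$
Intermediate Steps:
$O = -3$ ($O = 1 \left(1 - 4\right) = 1 \left(-3\right) = -3$)
$\frac{1}{-26919 + \left(49 + O\right)^{2}} = \frac{1}{-26919 + \left(49 - 3\right)^{2}} = \frac{1}{-26919 + 46^{2}} = \frac{1}{-26919 + 2116} = \frac{1}{-24803} = - \frac{1}{24803}$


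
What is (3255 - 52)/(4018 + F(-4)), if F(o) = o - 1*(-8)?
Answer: 3203/4022 ≈ 0.79637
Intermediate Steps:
F(o) = 8 + o (F(o) = o + 8 = 8 + o)
(3255 - 52)/(4018 + F(-4)) = (3255 - 52)/(4018 + (8 - 4)) = 3203/(4018 + 4) = 3203/4022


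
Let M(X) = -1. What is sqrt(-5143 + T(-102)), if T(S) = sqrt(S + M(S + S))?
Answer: sqrt(-5143 + I*sqrt(103)) ≈ 0.0708 + 71.715*I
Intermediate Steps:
T(S) = sqrt(-1 + S) (T(S) = sqrt(S - 1) = sqrt(-1 + S))
sqrt(-5143 + T(-102)) = sqrt(-5143 + sqrt(-1 - 102)) = sqrt(-5143 + sqrt(-103)) = sqrt(-5143 + I*sqrt(103))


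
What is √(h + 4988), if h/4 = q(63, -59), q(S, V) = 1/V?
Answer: 4*√1085187/59 ≈ 70.625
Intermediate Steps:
h = -4/59 (h = 4/(-59) = 4*(-1/59) = -4/59 ≈ -0.067797)
√(h + 4988) = √(-4/59 + 4988) = √(294288/59) = 4*√1085187/59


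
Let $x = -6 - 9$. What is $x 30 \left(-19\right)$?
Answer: $8550$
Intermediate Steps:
$x = -15$ ($x = -6 - 9 = -15$)
$x 30 \left(-19\right) = \left(-15\right) 30 \left(-19\right) = \left(-450\right) \left(-19\right) = 8550$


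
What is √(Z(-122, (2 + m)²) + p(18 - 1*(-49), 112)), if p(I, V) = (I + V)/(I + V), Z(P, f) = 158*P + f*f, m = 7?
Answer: I*√12714 ≈ 112.76*I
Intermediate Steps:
Z(P, f) = f² + 158*P (Z(P, f) = 158*P + f² = f² + 158*P)
p(I, V) = 1
√(Z(-122, (2 + m)²) + p(18 - 1*(-49), 112)) = √((((2 + 7)²)² + 158*(-122)) + 1) = √(((9²)² - 19276) + 1) = √((81² - 19276) + 1) = √((6561 - 19276) + 1) = √(-12715 + 1) = √(-12714) = I*√12714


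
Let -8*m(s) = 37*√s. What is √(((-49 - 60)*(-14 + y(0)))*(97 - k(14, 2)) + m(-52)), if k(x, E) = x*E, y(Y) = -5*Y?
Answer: √(421176 - 37*I*√13)/2 ≈ 324.49 - 0.05139*I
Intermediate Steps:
k(x, E) = E*x
m(s) = -37*√s/8
√(((-49 - 60)*(-14 + y(0)))*(97 - k(14, 2)) + m(-52)) = √(((-49 - 60)*(-14 - 5*0))*(97 - 2*14) - 37*I*√13/4) = √((-109*(-14 + 0))*(97 - 1*28) - 37*I*√13/4) = √((-109*(-14))*(97 - 28) - 37*I*√13/4) = √(1526*69 - 37*I*√13/4) = √(105294 - 37*I*√13/4)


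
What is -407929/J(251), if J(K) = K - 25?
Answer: -407929/226 ≈ -1805.0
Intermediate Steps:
J(K) = -25 + K
-407929/J(251) = -407929/(-25 + 251) = -407929/226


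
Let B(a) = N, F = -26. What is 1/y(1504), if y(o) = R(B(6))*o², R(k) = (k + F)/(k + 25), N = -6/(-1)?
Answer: -31/45240320 ≈ -6.8523e-7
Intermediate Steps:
N = 6 (N = -6*(-1) = 6)
B(a) = 6
R(k) = (-26 + k)/(25 + k) (R(k) = (k - 26)/(k + 25) = (-26 + k)/(25 + k))
y(o) = -20*o²/31 (y(o) = ((-26 + 6)/(25 + 6))*o² = (-20/31)*o² = ((1/31)*(-20))*o² = -20*o²/31)
1/y(1504) = 1/(-20/31*1504²) = 1/(-20/31*2262016) = 1/(-45240320/31) = -31/45240320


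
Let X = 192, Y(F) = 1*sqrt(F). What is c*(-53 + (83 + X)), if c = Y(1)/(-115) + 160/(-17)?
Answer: -4088574/1955 ≈ -2091.3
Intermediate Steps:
Y(F) = sqrt(F)
c = -18417/1955 (c = sqrt(1)/(-115) + 160/(-17) = 1*(-1/115) + 160*(-1/17) = -1/115 - 160/17 = -18417/1955 ≈ -9.4205)
c*(-53 + (83 + X)) = -18417*(-53 + (83 + 192))/1955 = -18417*(-53 + 275)/1955 = -18417/1955*222 = -4088574/1955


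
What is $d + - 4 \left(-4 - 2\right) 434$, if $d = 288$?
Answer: $10704$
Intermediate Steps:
$d + - 4 \left(-4 - 2\right) 434 = 288 + - 4 \left(-4 - 2\right) 434 = 288 + \left(-4\right) \left(-6\right) 434 = 288 + 24 \cdot 434 = 288 + 10416 = 10704$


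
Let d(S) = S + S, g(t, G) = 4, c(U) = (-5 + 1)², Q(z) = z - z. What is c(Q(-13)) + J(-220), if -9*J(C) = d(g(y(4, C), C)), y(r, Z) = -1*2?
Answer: 136/9 ≈ 15.111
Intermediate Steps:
y(r, Z) = -2
Q(z) = 0
c(U) = 16 (c(U) = (-4)² = 16)
d(S) = 2*S
J(C) = -8/9 (J(C) = -2*4/9 = -⅑*8 = -8/9)
c(Q(-13)) + J(-220) = 16 - 8/9 = 136/9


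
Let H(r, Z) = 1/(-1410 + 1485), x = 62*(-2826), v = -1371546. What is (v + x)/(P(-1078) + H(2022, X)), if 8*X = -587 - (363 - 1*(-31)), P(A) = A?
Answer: 116006850/80849 ≈ 1434.9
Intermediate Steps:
x = -175212
X = -981/8 (X = (-587 - (363 - 1*(-31)))/8 = (-587 - (363 + 31))/8 = (-587 - 1*394)/8 = (-587 - 394)/8 = (⅛)*(-981) = -981/8 ≈ -122.63)
H(r, Z) = 1/75
(v + x)/(P(-1078) + H(2022, X)) = (-1371546 - 175212)/(-1078 + 1/75) = -1546758/(-80849/75) = -1546758*(-75/80849) = 116006850/80849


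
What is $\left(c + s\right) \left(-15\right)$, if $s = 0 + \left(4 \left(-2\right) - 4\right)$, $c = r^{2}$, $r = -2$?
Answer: $120$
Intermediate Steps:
$c = 4$ ($c = \left(-2\right)^{2} = 4$)
$s = -12$ ($s = 0 - 12 = -12$)
$\left(c + s\right) \left(-15\right) = \left(4 - 12\right) \left(-15\right) = \left(-8\right) \left(-15\right) = 120$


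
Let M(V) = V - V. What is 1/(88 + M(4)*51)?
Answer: 1/88 ≈ 0.011364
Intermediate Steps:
M(V) = 0
1/(88 + M(4)*51) = 1/(88 + 0*51) = 1/(88 + 0) = 1/88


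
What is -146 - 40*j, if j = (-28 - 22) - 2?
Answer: 1934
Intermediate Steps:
j = -52 (j = -50 - 2 = -52)
-146 - 40*j = -146 - 40*(-52) = -146 + 2080 = 1934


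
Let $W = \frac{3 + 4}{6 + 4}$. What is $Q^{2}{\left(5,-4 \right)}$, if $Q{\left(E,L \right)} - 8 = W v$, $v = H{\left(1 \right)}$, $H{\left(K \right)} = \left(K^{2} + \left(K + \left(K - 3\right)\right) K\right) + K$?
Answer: $\frac{7569}{100} \approx 75.69$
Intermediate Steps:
$W = \frac{7}{10} \approx 0.7$
$H{\left(K \right)} = K + K^{2} + K \left(-3 + 2 K\right)$ ($H{\left(K \right)} = \left(K^{2} + \left(K + \left(-3 + K\right)\right) K\right) + K = \left(K^{2} + \left(-3 + 2 K\right) K\right) + K = \left(K^{2} + K \left(-3 + 2 K\right)\right) + K = K + K^{2} + K \left(-3 + 2 K\right)$)
$v = 1$ ($v = 1 \left(-2 + 3 \cdot 1\right) = 1 \left(-2 + 3\right) = 1 \cdot 1 = 1$)
$Q{\left(E,L \right)} = \frac{87}{10}$ ($Q{\left(E,L \right)} = 8 + \frac{7}{10} \cdot 1 = 8 + \frac{7}{10} = \frac{87}{10}$)
$Q^{2}{\left(5,-4 \right)} = \left(\frac{87}{10}\right)^{2} = \frac{7569}{100}$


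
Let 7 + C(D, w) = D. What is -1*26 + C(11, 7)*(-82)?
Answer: -354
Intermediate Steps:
C(D, w) = -7 + D
-1*26 + C(11, 7)*(-82) = -1*26 + (-7 + 11)*(-82) = -26 + 4*(-82) = -26 - 328 = -354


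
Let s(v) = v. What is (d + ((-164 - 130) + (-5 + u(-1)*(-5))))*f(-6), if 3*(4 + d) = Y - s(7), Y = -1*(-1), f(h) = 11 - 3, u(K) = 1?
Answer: -2480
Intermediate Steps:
f(h) = 8
Y = 1
d = -6 (d = -4 + (1 - 1*7)/3 = -4 + (1 - 7)/3 = -4 + (⅓)*(-6) = -4 - 2 = -6)
(d + ((-164 - 130) + (-5 + u(-1)*(-5))))*f(-6) = (-6 + ((-164 - 130) + (-5 + 1*(-5))))*8 = (-6 + (-294 + (-5 - 5)))*8 = (-6 + (-294 - 10))*8 = (-6 - 304)*8 = -310*8 = -2480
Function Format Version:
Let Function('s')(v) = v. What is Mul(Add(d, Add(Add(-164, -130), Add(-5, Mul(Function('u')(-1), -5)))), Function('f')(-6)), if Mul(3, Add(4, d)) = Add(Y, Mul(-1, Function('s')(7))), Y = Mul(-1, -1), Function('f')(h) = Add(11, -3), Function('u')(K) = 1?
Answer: -2480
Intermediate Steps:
Function('f')(h) = 8
Y = 1
d = -6 (d = Add(-4, Mul(Rational(1, 3), Add(1, Mul(-1, 7)))) = Add(-4, Mul(Rational(1, 3), Add(1, -7))) = Add(-4, Mul(Rational(1, 3), -6)) = Add(-4, -2) = -6)
Mul(Add(d, Add(Add(-164, -130), Add(-5, Mul(Function('u')(-1), -5)))), Function('f')(-6)) = Mul(Add(-6, Add(Add(-164, -130), Add(-5, Mul(1, -5)))), 8) = Mul(Add(-6, Add(-294, Add(-5, -5))), 8) = Mul(Add(-6, Add(-294, -10)), 8) = Mul(Add(-6, -304), 8) = Mul(-310, 8) = -2480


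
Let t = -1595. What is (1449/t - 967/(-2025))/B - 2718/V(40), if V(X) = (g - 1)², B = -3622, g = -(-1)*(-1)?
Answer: -1589840446903/2339721450 ≈ -679.50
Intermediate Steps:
g = -1 (g = -1*1 = -1)
V(X) = 4 (V(X) = (-1 - 1)² = (-2)² = 4)
(1449/t - 967/(-2025))/B - 2718/V(40) = (1449/(-1595) - 967/(-2025))/(-3622) - 2718/4 = (1449*(-1/1595) - 967*(-1/2025))*(-1/3622) - 2718*¼ = (-1449/1595 + 967/2025)*(-1/3622) - 1359/2 = -278372/645975*(-1/3622) - 1359/2 = 139186/1169860725 - 1359/2 = -1589840446903/2339721450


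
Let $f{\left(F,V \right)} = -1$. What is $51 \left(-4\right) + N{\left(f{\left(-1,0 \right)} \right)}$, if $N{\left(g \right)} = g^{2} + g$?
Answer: $-204$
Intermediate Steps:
$N{\left(g \right)} = g + g^{2}$
$51 \left(-4\right) + N{\left(f{\left(-1,0 \right)} \right)} = 51 \left(-4\right) - \left(1 - 1\right) = -204 - 0 = -204 + 0 = -204$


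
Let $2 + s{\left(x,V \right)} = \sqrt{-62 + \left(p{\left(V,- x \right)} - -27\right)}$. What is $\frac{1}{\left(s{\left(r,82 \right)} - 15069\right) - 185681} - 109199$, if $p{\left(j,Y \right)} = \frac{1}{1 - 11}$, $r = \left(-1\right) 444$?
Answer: $- \frac{44008688157049329}{403013655391} - \frac{3 i \sqrt{390}}{403013655391} \approx -1.092 \cdot 10^{5} - 1.4701 \cdot 10^{-10} i$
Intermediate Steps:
$r = -444$
$p{\left(j,Y \right)} = - \frac{1}{10}$ ($p{\left(j,Y \right)} = \frac{1}{-10} = - \frac{1}{10}$)
$s{\left(x,V \right)} = -2 + \frac{3 i \sqrt{390}}{10}$ ($s{\left(x,V \right)} = -2 + \sqrt{-62 - - \frac{269}{10}} = -2 + \sqrt{-62 + \left(- \frac{1}{10} + 27\right)} = -2 + \sqrt{-62 + \frac{269}{10}} = -2 + \sqrt{- \frac{351}{10}} = -2 + \frac{3 i \sqrt{390}}{10}$)
$\frac{1}{\left(s{\left(r,82 \right)} - 15069\right) - 185681} - 109199 = \frac{1}{\left(\left(-2 + \frac{3 i \sqrt{390}}{10}\right) - 15069\right) - 185681} - 109199 = \frac{1}{\left(-15071 + \frac{3 i \sqrt{390}}{10}\right) - 185681} - 109199 = \frac{1}{-200752 + \frac{3 i \sqrt{390}}{10}} - 109199 = -109199 + \frac{1}{-200752 + \frac{3 i \sqrt{390}}{10}}$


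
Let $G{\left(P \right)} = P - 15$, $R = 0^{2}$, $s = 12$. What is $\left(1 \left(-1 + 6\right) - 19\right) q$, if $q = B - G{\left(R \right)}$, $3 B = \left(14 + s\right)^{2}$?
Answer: $- \frac{10094}{3} \approx -3364.7$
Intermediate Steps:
$R = 0$
$G{\left(P \right)} = -15 + P$
$B = \frac{676}{3}$ ($B = \frac{\left(14 + 12\right)^{2}}{3} = \frac{26^{2}}{3} = \frac{1}{3} \cdot 676 = \frac{676}{3} \approx 225.33$)
$q = \frac{721}{3}$ ($q = \frac{676}{3} - \left(-15 + 0\right) = \frac{676}{3} - -15 = \frac{676}{3} + 15 = \frac{721}{3} \approx 240.33$)
$\left(1 \left(-1 + 6\right) - 19\right) q = \left(1 \left(-1 + 6\right) - 19\right) \frac{721}{3} = \left(1 \cdot 5 - 19\right) \frac{721}{3} = \left(5 - 19\right) \frac{721}{3} = \left(-14\right) \frac{721}{3} = - \frac{10094}{3}$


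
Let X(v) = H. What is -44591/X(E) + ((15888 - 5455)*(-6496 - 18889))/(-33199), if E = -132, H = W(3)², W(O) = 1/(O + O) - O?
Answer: 1367393813/564383 ≈ 2422.8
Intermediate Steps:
W(O) = 1/(2*O) - O
H = 289/36 (H = ((½)/3 - 1*3)² = ((½)*(⅓) - 3)² = (⅙ - 3)² = (-17/6)² = 289/36 ≈ 8.0278)
X(v) = 289/36
-44591/X(E) + ((15888 - 5455)*(-6496 - 18889))/(-33199) = -44591/289/36 + ((15888 - 5455)*(-6496 - 18889))/(-33199) = -44591*36/289 + (10433*(-25385))*(-1/33199) = -94428/17 - 264841705*(-1/33199) = -94428/17 + 264841705/33199 = 1367393813/564383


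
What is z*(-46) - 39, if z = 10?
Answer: -499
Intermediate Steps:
z*(-46) - 39 = 10*(-46) - 39 = -460 - 39 = -499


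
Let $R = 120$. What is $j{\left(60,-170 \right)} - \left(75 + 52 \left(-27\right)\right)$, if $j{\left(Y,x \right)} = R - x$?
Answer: $1619$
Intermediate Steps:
$j{\left(Y,x \right)} = 120 - x$
$j{\left(60,-170 \right)} - \left(75 + 52 \left(-27\right)\right) = \left(120 - -170\right) - \left(75 + 52 \left(-27\right)\right) = \left(120 + 170\right) - \left(75 - 1404\right) = 290 - -1329 = 290 + 1329 = 1619$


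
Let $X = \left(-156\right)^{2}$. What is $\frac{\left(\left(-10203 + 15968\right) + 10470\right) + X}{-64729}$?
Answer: $- \frac{40571}{64729} \approx -0.62678$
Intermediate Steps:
$X = 24336$
$\frac{\left(\left(-10203 + 15968\right) + 10470\right) + X}{-64729} = \frac{\left(\left(-10203 + 15968\right) + 10470\right) + 24336}{-64729} = \left(\left(5765 + 10470\right) + 24336\right) \left(- \frac{1}{64729}\right) = \left(16235 + 24336\right) \left(- \frac{1}{64729}\right) = 40571 \left(- \frac{1}{64729}\right) = - \frac{40571}{64729}$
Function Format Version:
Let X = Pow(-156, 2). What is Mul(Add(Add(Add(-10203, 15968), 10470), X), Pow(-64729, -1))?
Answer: Rational(-40571, 64729) ≈ -0.62678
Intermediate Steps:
X = 24336
Mul(Add(Add(Add(-10203, 15968), 10470), X), Pow(-64729, -1)) = Mul(Add(Add(Add(-10203, 15968), 10470), 24336), Pow(-64729, -1)) = Mul(Add(Add(5765, 10470), 24336), Rational(-1, 64729)) = Mul(Add(16235, 24336), Rational(-1, 64729)) = Mul(40571, Rational(-1, 64729)) = Rational(-40571, 64729)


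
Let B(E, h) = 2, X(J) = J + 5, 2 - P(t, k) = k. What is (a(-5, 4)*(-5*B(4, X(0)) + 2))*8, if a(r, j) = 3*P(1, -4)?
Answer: -1152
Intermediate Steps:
P(t, k) = 2 - k
X(J) = 5 + J
a(r, j) = 18 (a(r, j) = 3*(2 - 1*(-4)) = 3*(2 + 4) = 3*6 = 18)
(a(-5, 4)*(-5*B(4, X(0)) + 2))*8 = (18*(-5*2 + 2))*8 = (18*(-10 + 2))*8 = (18*(-8))*8 = -144*8 = -1152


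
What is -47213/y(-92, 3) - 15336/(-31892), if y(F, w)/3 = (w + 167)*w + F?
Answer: -371621413/9998142 ≈ -37.169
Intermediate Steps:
y(F, w) = 3*F + 3*w*(167 + w) (y(F, w) = 3*((w + 167)*w + F) = 3*((167 + w)*w + F) = 3*(w*(167 + w) + F) = 3*(F + w*(167 + w)) = 3*F + 3*w*(167 + w))
-47213/y(-92, 3) - 15336/(-31892) = -47213/(3*(-92) + 3*3² + 501*3) - 15336/(-31892) = -47213/(-276 + 3*9 + 1503) - 15336*(-1/31892) = -47213/(-276 + 27 + 1503) + 3834/7973 = -47213/1254 + 3834/7973 = -371621413/9998142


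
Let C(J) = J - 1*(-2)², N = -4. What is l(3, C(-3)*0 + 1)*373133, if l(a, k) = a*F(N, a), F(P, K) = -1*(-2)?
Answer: 2238798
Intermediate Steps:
F(P, K) = 2
C(J) = -4 + J (C(J) = J - 1*4 = J - 4 = -4 + J)
l(a, k) = 2*a (l(a, k) = a*2 = 2*a)
l(3, C(-3)*0 + 1)*373133 = (2*3)*373133 = 6*373133 = 2238798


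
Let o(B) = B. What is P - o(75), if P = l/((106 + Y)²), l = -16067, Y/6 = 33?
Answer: -6947267/92416 ≈ -75.174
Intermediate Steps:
Y = 198 (Y = 6*33 = 198)
P = -16067/92416 (P = -16067/(106 + 198)² = -16067/(304²) = -16067/92416 ≈ -0.17386)
P - o(75) = -16067/92416 - 1*75 = -16067/92416 - 75 = -6947267/92416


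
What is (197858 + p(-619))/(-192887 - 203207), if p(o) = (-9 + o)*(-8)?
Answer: -101441/198047 ≈ -0.51221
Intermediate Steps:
p(o) = 72 - 8*o
(197858 + p(-619))/(-192887 - 203207) = (197858 + (72 - 8*(-619)))/(-192887 - 203207) = (197858 + (72 + 4952))/(-396094) = (197858 + 5024)*(-1/396094) = 202882*(-1/396094) = -101441/198047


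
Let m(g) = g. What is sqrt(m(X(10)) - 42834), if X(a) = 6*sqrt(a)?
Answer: sqrt(-42834 + 6*sqrt(10)) ≈ 206.92*I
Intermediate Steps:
sqrt(m(X(10)) - 42834) = sqrt(6*sqrt(10) - 42834) = sqrt(-42834 + 6*sqrt(10))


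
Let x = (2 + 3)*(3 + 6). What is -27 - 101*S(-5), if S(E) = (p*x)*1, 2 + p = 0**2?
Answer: 9063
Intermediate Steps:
p = -2 (p = -2 + 0**2 = -2 + 0 = -2)
x = 45 (x = 5*9 = 45)
S(E) = -90 (S(E) = -2*45*1 = -90*1 = -90)
-27 - 101*S(-5) = -27 - 101*(-90) = -27 + 9090 = 9063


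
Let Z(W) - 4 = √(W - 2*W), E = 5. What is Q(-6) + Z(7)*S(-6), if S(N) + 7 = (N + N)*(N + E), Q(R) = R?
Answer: 14 + 5*I*√7 ≈ 14.0 + 13.229*I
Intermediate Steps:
Z(W) = 4 + √(-W) (Z(W) = 4 + √(W - 2*W) = 4 + √(-W))
S(N) = -7 + 2*N*(5 + N) (S(N) = -7 + (N + N)*(N + 5) = -7 + (2*N)*(5 + N) = -7 + 2*N*(5 + N))
Q(-6) + Z(7)*S(-6) = -6 + (4 + √(-1*7))*(-7 + 2*(-6)² + 10*(-6)) = -6 + (4 + √(-7))*(-7 + 2*36 - 60) = -6 + (4 + I*√7)*(-7 + 72 - 60) = -6 + (4 + I*√7)*5 = -6 + (20 + 5*I*√7) = 14 + 5*I*√7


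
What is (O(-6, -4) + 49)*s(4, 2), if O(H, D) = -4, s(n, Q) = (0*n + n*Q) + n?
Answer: 540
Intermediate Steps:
s(n, Q) = n + Q*n (s(n, Q) = (0 + Q*n) + n = Q*n + n = n + Q*n)
(O(-6, -4) + 49)*s(4, 2) = (-4 + 49)*(4*(1 + 2)) = 45*(4*3) = 45*12 = 540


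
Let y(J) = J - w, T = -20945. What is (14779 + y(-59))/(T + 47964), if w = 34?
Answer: 14686/27019 ≈ 0.54354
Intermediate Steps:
y(J) = -34 + J (y(J) = J - 1*34 = J - 34 = -34 + J)
(14779 + y(-59))/(T + 47964) = (14779 + (-34 - 59))/(-20945 + 47964) = (14779 - 93)/27019 = 14686*(1/27019) = 14686/27019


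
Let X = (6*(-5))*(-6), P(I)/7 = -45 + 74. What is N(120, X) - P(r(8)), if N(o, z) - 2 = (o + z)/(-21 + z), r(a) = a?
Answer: -10553/53 ≈ -199.11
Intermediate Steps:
P(I) = 203 (P(I) = 7*(-45 + 74) = 7*29 = 203)
X = 180 (X = -30*(-6) = 180)
N(o, z) = 2 + (o + z)/(-21 + z)
N(120, X) - P(r(8)) = (-42 + 120 + 3*180)/(-21 + 180) - 1*203 = (-42 + 120 + 540)/159 - 203 = (1/159)*618 - 203 = 206/53 - 203 = -10553/53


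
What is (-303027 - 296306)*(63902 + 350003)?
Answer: -248066925365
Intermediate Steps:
(-303027 - 296306)*(63902 + 350003) = -599333*413905 = -248066925365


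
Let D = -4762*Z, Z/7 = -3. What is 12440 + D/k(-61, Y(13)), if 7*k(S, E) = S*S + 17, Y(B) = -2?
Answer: 1123827/89 ≈ 12627.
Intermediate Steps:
Z = -21 (Z = 7*(-3) = -21)
k(S, E) = 17/7 + S**2/7 (k(S, E) = (S*S + 17)/7 = (S**2 + 17)/7 = (17 + S**2)/7 = 17/7 + S**2/7)
D = 100002 (D = -4762*(-21) = 100002)
12440 + D/k(-61, Y(13)) = 12440 + 100002/(17/7 + (1/7)*(-61)**2) = 12440 + 100002/(17/7 + (1/7)*3721) = 12440 + 100002/(17/7 + 3721/7) = 12440 + 100002/534 = 12440 + 100002*(1/534) = 12440 + 16667/89 = 1123827/89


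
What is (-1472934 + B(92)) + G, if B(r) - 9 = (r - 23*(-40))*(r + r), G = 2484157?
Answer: 1197440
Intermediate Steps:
B(r) = 9 + 2*r*(920 + r) (B(r) = 9 + (r - 23*(-40))*(r + r) = 9 + (r + 920)*(2*r) = 9 + (920 + r)*(2*r) = 9 + 2*r*(920 + r))
(-1472934 + B(92)) + G = (-1472934 + (9 + 2*92² + 1840*92)) + 2484157 = (-1472934 + (9 + 2*8464 + 169280)) + 2484157 = (-1472934 + (9 + 16928 + 169280)) + 2484157 = (-1472934 + 186217) + 2484157 = -1286717 + 2484157 = 1197440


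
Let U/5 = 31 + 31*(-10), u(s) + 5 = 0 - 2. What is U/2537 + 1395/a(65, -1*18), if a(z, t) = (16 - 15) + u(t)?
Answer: -1182495/5074 ≈ -233.05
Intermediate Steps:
u(s) = -7 (u(s) = -5 + (0 - 2) = -5 - 2 = -7)
U = -1395 (U = 5*(31 + 31*(-10)) = 5*(31 - 310) = 5*(-279) = -1395)
a(z, t) = -6 (a(z, t) = (16 - 15) - 7 = 1 - 7 = -6)
U/2537 + 1395/a(65, -1*18) = -1395/2537 + 1395/(-6) = -1395*1/2537 + 1395*(-1/6) = -1395/2537 - 465/2 = -1182495/5074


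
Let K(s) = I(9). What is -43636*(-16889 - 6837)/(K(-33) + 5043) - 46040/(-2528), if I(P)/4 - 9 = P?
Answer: 327186681401/1616340 ≈ 2.0242e+5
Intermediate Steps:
I(P) = 36 + 4*P
K(s) = 72 (K(s) = 36 + 4*9 = 36 + 36 = 72)
-43636*(-16889 - 6837)/(K(-33) + 5043) - 46040/(-2528) = -43636*(-16889 - 6837)/(72 + 5043) - 46040/(-2528) = -43636/(5115/(-23726)) - 46040*(-1/2528) = -43636/(5115*(-1/23726)) + 5755/316 = -43636/(-5115/23726) + 5755/316 = -43636*(-23726/5115) + 5755/316 = 1035307736/5115 + 5755/316 = 327186681401/1616340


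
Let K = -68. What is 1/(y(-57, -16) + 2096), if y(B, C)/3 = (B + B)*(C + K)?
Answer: 1/30824 ≈ 3.2442e-5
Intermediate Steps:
y(B, C) = 6*B*(-68 + C) (y(B, C) = 3*((B + B)*(C - 68)) = 3*((2*B)*(-68 + C)) = 3*(2*B*(-68 + C)) = 6*B*(-68 + C))
1/(y(-57, -16) + 2096) = 1/(6*(-57)*(-68 - 16) + 2096) = 1/(6*(-57)*(-84) + 2096) = 1/(28728 + 2096) = 1/30824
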